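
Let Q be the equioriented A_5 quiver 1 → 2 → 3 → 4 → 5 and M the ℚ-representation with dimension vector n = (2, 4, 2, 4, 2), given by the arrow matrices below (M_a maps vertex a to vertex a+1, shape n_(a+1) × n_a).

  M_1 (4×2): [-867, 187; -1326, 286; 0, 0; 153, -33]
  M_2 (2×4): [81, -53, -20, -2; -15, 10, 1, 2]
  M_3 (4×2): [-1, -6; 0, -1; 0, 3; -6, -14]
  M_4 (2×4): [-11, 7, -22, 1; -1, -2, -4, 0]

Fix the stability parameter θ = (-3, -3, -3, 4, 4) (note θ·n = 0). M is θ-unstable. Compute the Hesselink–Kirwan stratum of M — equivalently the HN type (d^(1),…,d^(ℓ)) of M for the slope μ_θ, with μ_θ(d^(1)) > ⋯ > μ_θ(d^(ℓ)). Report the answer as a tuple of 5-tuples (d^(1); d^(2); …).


Via rank(M_{q-1}∘⋯∘M_p): M ≅ I[1,1], I[1,5], I[2,2]^2, I[2,5], I[4,4]^2.
μ_θ-semistable layers: μ^(1)=4; μ^(2)=-3

((0, 0, 0, 4, 2); (2, 4, 2, 0, 0))


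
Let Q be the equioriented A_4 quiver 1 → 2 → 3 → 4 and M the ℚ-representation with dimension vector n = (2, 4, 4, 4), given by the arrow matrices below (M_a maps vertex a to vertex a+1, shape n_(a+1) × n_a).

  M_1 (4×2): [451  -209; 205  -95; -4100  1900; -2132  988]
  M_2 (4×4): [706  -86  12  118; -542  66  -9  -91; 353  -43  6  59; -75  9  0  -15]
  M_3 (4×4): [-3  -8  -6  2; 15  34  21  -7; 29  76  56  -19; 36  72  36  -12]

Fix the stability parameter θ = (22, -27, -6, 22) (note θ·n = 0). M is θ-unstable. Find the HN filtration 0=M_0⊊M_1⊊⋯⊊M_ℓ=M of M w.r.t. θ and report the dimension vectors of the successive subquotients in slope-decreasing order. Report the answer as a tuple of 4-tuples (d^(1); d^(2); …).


Via rank(M_{q-1}∘⋯∘M_p): M ≅ I[1,1], I[1,2], I[2,2], I[2,3], I[2,4], I[3,4]^2, I[4,4].
μ_θ-semistable layers: μ^(1)=22; μ^(2)=-5/2; μ^(3)=-6; μ^(4)=-27

((1, 0, 0, 4); (1, 1, 0, 0); (0, 0, 4, 0); (0, 3, 0, 0))


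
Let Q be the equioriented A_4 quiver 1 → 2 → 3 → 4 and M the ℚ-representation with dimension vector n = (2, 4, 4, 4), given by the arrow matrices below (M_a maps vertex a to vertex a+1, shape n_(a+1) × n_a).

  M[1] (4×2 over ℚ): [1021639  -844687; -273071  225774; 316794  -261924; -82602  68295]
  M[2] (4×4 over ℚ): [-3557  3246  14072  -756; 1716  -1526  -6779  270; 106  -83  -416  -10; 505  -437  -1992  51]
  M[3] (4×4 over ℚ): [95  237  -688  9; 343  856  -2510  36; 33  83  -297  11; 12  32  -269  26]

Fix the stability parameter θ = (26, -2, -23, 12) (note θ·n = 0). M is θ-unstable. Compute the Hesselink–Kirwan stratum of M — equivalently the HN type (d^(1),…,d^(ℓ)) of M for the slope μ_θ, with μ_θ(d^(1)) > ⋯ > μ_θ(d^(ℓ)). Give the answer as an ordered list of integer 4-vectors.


Interval decomposition of M: I[1,4]^2, I[2,4]^2.
HN type (ℓ=3): μ^(1)=12; μ^(2)=1/3; μ^(3)=-25/2

((0, 0, 0, 4); (2, 2, 2, 0); (0, 2, 2, 0))


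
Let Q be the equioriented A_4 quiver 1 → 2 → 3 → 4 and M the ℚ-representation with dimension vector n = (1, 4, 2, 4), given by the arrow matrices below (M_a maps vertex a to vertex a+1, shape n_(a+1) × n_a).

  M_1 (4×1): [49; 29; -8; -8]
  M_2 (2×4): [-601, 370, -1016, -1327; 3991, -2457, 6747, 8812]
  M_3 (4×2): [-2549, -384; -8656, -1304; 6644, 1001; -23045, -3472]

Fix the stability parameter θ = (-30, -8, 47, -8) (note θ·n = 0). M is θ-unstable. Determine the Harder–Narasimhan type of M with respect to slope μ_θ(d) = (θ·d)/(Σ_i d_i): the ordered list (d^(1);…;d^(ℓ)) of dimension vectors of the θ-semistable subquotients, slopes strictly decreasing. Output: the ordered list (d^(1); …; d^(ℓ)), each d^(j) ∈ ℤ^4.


Barcode: M ≅ I[1,4], I[2,2]^2, I[2,4], I[4,4]^2. HN layers by μ_θ (3 steps, strictly decreasing):
  μ^(1)=39/2; μ^(2)=-8; μ^(3)=-30

((0, 0, 2, 2); (0, 4, 0, 2); (1, 0, 0, 0))


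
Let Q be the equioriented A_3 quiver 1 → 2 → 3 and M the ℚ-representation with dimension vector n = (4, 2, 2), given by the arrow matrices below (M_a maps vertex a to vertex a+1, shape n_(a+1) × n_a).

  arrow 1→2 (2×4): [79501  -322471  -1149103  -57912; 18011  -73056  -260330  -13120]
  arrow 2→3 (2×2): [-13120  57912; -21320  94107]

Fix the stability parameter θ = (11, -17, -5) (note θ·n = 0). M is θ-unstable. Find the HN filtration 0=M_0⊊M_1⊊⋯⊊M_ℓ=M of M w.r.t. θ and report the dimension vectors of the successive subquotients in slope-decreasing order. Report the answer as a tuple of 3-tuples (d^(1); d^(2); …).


Interval decomposition of M: I[1,1]^2, I[1,2], I[1,3], I[3,3].
HN type (ℓ=4): μ^(1)=11; μ^(2)=-3; μ^(3)=-11/3; μ^(4)=-5

((2, 0, 0); (1, 1, 0); (1, 1, 1); (0, 0, 1))


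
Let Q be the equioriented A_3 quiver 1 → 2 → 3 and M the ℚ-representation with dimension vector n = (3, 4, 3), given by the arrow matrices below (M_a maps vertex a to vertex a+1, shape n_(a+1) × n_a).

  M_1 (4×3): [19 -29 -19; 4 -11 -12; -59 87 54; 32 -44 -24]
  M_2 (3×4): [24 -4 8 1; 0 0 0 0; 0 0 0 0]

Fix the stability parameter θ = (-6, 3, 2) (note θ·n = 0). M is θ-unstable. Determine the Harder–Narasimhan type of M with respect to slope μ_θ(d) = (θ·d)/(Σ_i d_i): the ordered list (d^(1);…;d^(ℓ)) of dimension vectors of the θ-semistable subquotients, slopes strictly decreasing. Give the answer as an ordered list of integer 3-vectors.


Interval decomposition of M: I[1,2]^3, I[2,3], I[3,3]^2.
HN type (ℓ=4): μ^(1)=3; μ^(2)=5/2; μ^(3)=2; μ^(4)=-6

((0, 3, 0); (0, 1, 1); (0, 0, 2); (3, 0, 0))


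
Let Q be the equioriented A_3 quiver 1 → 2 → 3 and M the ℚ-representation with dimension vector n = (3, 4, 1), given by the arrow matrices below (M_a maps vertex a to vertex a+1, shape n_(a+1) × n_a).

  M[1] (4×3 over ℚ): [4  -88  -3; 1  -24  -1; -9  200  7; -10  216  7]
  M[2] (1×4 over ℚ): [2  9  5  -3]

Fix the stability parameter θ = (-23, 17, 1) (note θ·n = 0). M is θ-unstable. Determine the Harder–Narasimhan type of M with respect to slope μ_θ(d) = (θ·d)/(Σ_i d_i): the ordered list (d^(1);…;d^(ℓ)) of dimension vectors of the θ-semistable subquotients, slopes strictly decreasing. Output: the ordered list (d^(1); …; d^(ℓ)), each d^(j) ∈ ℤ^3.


Interval decomposition of M: I[1,1], I[1,2], I[1,3], I[2,2]^2.
HN type (ℓ=3): μ^(1)=17; μ^(2)=9; μ^(3)=-23

((0, 3, 0); (0, 1, 1); (3, 0, 0))


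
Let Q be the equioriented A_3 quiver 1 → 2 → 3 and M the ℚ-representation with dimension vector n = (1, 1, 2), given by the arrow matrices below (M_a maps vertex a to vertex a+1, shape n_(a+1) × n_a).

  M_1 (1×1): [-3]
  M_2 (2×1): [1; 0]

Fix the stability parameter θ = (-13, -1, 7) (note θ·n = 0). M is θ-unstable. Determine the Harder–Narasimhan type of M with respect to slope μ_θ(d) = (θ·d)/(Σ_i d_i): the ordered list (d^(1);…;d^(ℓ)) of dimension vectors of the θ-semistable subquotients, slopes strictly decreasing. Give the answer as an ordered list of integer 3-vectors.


Via rank(M_{q-1}∘⋯∘M_p): M ≅ I[1,3], I[3,3].
μ_θ-semistable layers: μ^(1)=7; μ^(2)=-1; μ^(3)=-13

((0, 0, 2); (0, 1, 0); (1, 0, 0))


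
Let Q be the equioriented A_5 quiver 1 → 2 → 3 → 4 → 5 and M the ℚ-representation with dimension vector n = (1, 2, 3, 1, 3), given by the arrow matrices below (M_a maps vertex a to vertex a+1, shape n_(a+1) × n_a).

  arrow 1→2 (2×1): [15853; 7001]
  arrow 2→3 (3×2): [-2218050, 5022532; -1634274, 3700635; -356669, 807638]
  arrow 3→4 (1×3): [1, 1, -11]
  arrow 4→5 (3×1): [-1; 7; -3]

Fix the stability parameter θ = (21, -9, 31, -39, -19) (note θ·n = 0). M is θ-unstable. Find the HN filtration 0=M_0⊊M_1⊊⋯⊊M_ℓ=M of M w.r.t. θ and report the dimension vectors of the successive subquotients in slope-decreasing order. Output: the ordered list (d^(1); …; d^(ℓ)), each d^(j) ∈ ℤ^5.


Barcode: M ≅ I[1,5], I[2,3], I[3,3], I[5,5]^2. HN layers by μ_θ (4 steps, strictly decreasing):
  μ^(1)=31; μ^(2)=-3; μ^(3)=-9; μ^(4)=-19

((0, 0, 2, 0, 0); (1, 1, 1, 1, 1); (0, 1, 0, 0, 0); (0, 0, 0, 0, 2))


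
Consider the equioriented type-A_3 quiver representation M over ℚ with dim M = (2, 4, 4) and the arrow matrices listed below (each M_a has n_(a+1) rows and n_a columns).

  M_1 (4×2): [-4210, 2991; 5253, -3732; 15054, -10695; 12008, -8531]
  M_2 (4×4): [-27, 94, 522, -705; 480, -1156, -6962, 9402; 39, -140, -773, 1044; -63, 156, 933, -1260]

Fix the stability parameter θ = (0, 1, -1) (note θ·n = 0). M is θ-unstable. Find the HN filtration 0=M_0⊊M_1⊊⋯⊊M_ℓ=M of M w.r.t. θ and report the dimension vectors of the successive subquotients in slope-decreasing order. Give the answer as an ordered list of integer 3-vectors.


Via rank(M_{q-1}∘⋯∘M_p): M ≅ I[1,2]^2, I[2,3]^2, I[3,3]^2.
μ_θ-semistable layers: μ^(1)=1; μ^(2)=0; μ^(3)=-1

((0, 2, 0); (2, 2, 2); (0, 0, 2))


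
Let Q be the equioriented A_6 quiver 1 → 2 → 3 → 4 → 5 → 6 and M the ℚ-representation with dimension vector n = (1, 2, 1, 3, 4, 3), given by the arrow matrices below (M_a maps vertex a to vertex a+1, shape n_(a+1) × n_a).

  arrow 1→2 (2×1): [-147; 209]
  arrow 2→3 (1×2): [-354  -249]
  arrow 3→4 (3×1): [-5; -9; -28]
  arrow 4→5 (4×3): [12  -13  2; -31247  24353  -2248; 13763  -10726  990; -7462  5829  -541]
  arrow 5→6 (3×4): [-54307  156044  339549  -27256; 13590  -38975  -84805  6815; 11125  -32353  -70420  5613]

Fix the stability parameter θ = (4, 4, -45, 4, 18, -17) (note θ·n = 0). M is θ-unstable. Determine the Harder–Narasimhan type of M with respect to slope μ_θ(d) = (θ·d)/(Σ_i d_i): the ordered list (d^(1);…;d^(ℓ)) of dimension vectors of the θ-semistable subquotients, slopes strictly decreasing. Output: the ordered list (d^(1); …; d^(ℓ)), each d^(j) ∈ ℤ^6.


Barcode: M ≅ I[1,5], I[2,2], I[4,6]^2, I[5,5], I[6,6]. HN layers by μ_θ (5 steps, strictly decreasing):
  μ^(1)=18; μ^(2)=4; μ^(3)=5/3; μ^(4)=-37/3; μ^(5)=-17

((0, 0, 0, 0, 2, 0); (0, 1, 0, 1, 0, 0); (0, 0, 0, 2, 2, 2); (1, 1, 1, 0, 0, 0); (0, 0, 0, 0, 0, 1))


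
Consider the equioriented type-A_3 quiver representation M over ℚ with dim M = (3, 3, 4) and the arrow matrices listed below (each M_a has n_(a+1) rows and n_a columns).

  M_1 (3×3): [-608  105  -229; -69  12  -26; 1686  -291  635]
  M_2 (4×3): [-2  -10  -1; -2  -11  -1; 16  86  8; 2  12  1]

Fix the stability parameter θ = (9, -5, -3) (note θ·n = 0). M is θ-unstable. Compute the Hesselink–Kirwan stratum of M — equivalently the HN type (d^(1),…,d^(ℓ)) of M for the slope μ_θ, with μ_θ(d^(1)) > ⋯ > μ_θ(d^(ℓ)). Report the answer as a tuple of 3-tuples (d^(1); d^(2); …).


Barcode: M ≅ I[1,1], I[1,3]^2, I[2,2], I[3,3]^2. HN layers by μ_θ (4 steps, strictly decreasing):
  μ^(1)=9; μ^(2)=1/3; μ^(3)=-3; μ^(4)=-5

((1, 0, 0); (2, 2, 2); (0, 0, 2); (0, 1, 0))


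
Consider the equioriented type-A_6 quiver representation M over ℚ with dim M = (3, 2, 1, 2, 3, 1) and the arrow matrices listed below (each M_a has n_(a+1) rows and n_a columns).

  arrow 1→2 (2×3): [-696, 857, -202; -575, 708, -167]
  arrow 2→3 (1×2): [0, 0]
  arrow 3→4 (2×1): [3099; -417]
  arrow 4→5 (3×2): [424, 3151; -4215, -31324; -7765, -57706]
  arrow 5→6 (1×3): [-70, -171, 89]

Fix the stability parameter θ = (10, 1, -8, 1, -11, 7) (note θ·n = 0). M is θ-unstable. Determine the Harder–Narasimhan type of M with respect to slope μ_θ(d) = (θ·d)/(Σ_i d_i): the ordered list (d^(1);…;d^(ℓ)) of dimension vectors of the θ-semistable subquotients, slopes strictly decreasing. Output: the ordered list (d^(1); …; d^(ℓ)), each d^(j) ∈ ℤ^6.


Via rank(M_{q-1}∘⋯∘M_p): M ≅ I[1,1], I[1,2]^2, I[3,5], I[4,5], I[5,6].
μ_θ-semistable layers: μ^(1)=10; μ^(2)=7; μ^(3)=11/2; μ^(4)=-5; μ^(5)=-8; μ^(6)=-11

((1, 0, 0, 0, 0, 0); (0, 0, 0, 0, 0, 1); (2, 2, 0, 0, 0, 0); (0, 0, 0, 2, 2, 0); (0, 0, 1, 0, 0, 0); (0, 0, 0, 0, 1, 0))


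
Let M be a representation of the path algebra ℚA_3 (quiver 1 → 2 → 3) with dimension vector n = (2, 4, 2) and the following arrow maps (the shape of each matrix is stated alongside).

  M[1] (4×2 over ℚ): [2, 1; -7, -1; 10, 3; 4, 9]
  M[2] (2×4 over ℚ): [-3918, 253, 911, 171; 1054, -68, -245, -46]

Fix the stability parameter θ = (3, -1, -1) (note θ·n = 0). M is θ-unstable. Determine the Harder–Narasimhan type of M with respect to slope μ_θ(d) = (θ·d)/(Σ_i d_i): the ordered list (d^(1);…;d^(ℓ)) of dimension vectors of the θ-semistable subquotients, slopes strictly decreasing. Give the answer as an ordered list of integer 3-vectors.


Via rank(M_{q-1}∘⋯∘M_p): M ≅ I[1,3]^2, I[2,2]^2.
μ_θ-semistable layers: μ^(1)=1/3; μ^(2)=-1

((2, 2, 2); (0, 2, 0))


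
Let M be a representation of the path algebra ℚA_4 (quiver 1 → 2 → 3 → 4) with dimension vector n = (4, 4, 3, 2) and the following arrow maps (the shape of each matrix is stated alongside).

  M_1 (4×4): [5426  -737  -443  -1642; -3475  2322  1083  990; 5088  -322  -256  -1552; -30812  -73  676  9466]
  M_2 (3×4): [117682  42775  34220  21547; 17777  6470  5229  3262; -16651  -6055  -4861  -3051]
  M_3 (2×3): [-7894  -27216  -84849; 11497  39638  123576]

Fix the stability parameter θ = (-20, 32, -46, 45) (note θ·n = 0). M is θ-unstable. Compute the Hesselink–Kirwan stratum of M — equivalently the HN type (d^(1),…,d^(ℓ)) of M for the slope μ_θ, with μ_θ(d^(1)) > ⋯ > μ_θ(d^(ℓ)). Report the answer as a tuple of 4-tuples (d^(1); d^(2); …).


Via rank(M_{q-1}∘⋯∘M_p): M ≅ I[1,2]^2, I[1,4]^2, I[3,3].
μ_θ-semistable layers: μ^(1)=45; μ^(2)=32; μ^(3)=-7; μ^(4)=-20; μ^(5)=-46

((0, 0, 0, 2); (0, 2, 0, 0); (0, 2, 2, 0); (4, 0, 0, 0); (0, 0, 1, 0))


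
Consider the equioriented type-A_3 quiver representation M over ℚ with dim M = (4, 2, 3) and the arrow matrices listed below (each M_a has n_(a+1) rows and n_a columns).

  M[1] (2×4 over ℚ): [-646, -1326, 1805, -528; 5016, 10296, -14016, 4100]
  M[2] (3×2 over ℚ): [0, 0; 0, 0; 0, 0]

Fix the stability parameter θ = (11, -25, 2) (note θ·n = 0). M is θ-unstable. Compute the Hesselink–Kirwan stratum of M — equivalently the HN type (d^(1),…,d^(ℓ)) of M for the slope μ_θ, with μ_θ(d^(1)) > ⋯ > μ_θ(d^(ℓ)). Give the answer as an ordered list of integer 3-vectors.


Via rank(M_{q-1}∘⋯∘M_p): M ≅ I[1,1]^2, I[1,2]^2, I[3,3]^3.
μ_θ-semistable layers: μ^(1)=11; μ^(2)=2; μ^(3)=-7

((2, 0, 0); (0, 0, 3); (2, 2, 0))


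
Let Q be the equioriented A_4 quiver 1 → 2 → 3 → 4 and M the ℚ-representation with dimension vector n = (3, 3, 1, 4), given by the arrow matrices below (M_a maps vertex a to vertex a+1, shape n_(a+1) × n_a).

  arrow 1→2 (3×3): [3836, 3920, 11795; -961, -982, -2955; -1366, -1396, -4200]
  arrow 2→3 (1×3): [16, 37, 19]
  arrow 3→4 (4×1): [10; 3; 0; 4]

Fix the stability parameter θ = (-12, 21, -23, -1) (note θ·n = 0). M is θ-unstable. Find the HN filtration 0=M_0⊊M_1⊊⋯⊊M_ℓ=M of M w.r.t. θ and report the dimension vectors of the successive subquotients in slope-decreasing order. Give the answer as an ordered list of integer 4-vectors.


Barcode: M ≅ I[1,1], I[1,2], I[1,4], I[2,2], I[4,4]^3. HN layers by μ_θ (3 steps, strictly decreasing):
  μ^(1)=21; μ^(2)=-1; μ^(3)=-12

((0, 2, 0, 0); (0, 1, 1, 4); (3, 0, 0, 0))


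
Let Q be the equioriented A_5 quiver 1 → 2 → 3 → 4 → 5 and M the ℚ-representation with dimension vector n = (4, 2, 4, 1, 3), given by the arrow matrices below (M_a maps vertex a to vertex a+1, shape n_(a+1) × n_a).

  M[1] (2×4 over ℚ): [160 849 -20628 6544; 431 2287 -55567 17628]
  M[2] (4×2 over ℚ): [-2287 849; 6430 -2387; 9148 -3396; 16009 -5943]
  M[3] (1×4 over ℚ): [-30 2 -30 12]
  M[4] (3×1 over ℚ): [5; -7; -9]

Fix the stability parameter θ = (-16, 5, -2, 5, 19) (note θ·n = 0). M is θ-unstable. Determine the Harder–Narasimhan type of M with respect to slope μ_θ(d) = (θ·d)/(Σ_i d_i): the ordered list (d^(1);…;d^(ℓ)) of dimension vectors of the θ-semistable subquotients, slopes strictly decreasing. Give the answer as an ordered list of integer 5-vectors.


Barcode: M ≅ I[1,1]^2, I[1,3], I[1,5], I[3,3]^2, I[5,5]^2. HN layers by μ_θ (5 steps, strictly decreasing):
  μ^(1)=19; μ^(2)=5; μ^(3)=3/2; μ^(4)=-2; μ^(5)=-16

((0, 0, 0, 0, 3); (0, 0, 0, 1, 0); (0, 2, 2, 0, 0); (0, 0, 2, 0, 0); (4, 0, 0, 0, 0))


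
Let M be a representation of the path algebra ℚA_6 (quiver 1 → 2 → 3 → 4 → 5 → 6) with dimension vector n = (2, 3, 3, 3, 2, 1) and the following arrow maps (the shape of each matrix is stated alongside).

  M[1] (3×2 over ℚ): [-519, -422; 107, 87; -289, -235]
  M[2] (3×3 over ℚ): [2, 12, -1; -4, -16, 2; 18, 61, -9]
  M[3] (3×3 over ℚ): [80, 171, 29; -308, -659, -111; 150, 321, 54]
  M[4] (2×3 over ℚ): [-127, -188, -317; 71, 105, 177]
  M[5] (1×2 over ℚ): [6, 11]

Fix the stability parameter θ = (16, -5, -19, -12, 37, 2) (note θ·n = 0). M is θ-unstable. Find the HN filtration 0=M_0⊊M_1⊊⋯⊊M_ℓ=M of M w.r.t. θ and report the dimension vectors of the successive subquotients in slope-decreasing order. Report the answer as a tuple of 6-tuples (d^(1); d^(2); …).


Via rank(M_{q-1}∘⋯∘M_p): M ≅ I[1,2], I[1,3], I[2,6], I[3,5], I[4,4].
μ_θ-semistable layers: μ^(1)=37; μ^(2)=39/2; μ^(3)=11/2; μ^(4)=-8/3; μ^(5)=-12; μ^(6)=-19

((0, 0, 0, 0, 1, 0); (0, 0, 0, 0, 1, 1); (1, 1, 0, 0, 0, 0); (1, 1, 1, 0, 0, 0); (0, 1, 1, 3, 0, 0); (0, 0, 1, 0, 0, 0))


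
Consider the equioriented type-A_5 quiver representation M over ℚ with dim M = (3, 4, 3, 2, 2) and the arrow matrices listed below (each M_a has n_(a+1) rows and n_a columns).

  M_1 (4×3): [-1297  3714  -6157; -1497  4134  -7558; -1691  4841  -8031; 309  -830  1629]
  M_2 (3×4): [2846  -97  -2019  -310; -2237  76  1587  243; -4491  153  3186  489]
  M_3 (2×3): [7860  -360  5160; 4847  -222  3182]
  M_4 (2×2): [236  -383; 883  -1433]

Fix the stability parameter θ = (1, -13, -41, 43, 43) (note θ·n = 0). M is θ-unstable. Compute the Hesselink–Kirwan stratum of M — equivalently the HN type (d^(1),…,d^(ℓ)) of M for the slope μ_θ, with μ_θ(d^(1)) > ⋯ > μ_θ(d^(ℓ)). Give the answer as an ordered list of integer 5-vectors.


Via rank(M_{q-1}∘⋯∘M_p): M ≅ I[1,2], I[1,3], I[1,5], I[2,2], I[3,3], I[4,5].
μ_θ-semistable layers: μ^(1)=43; μ^(2)=-6; μ^(3)=-13; μ^(4)=-53/3; μ^(5)=-41

((0, 0, 0, 2, 2); (1, 1, 0, 0, 0); (0, 1, 0, 0, 0); (2, 2, 2, 0, 0); (0, 0, 1, 0, 0))


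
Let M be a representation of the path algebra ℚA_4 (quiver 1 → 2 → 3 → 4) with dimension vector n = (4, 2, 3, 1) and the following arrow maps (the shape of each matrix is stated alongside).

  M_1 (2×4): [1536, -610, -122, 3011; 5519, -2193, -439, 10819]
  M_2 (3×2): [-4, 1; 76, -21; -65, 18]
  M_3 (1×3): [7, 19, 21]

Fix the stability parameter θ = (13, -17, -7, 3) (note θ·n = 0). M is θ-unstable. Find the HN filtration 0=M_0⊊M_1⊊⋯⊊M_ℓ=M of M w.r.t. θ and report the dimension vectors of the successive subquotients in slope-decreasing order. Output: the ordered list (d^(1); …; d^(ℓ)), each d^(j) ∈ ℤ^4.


Interval decomposition of M: I[1,1]^2, I[1,3], I[1,4], I[3,3].
HN type (ℓ=4): μ^(1)=13; μ^(2)=3; μ^(3)=-11/3; μ^(4)=-7

((2, 0, 0, 0); (0, 0, 0, 1); (2, 2, 2, 0); (0, 0, 1, 0))


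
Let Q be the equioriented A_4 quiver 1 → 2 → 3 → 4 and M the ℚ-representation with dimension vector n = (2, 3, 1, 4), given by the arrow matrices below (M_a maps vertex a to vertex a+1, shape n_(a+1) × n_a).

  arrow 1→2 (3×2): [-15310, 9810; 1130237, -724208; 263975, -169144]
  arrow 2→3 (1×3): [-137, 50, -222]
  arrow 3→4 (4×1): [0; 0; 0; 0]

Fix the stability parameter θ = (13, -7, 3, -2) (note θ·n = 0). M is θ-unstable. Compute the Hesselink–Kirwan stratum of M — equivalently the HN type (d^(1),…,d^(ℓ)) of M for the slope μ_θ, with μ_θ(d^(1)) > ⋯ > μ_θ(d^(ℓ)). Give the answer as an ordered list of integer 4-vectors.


Via rank(M_{q-1}∘⋯∘M_p): M ≅ I[1,2], I[1,3], I[2,2], I[4,4]^4.
μ_θ-semistable layers: μ^(1)=3; μ^(2)=-2; μ^(3)=-7

((2, 2, 1, 0); (0, 0, 0, 4); (0, 1, 0, 0))


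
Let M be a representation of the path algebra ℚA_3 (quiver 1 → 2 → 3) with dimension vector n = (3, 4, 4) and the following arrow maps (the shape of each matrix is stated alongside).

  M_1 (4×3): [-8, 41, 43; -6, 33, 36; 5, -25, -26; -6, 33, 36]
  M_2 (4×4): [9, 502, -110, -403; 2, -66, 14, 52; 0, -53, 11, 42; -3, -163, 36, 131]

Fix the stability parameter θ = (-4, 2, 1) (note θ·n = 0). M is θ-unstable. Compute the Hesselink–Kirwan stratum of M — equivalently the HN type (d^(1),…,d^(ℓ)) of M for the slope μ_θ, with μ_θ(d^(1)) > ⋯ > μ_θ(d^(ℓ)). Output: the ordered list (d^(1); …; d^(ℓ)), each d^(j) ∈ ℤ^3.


Interval decomposition of M: I[1,3]^3, I[2,3].
HN type (ℓ=2): μ^(1)=3/2; μ^(2)=-4

((0, 4, 4); (3, 0, 0))


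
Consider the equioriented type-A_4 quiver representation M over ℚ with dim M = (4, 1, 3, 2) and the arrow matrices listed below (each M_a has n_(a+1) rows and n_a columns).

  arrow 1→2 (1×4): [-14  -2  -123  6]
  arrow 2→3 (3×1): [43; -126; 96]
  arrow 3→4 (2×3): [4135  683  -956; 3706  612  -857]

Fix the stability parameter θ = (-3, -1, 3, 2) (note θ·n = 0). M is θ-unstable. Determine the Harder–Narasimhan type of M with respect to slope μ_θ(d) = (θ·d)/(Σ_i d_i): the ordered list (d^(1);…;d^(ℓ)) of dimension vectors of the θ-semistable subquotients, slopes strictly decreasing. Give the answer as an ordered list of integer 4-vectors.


Via rank(M_{q-1}∘⋯∘M_p): M ≅ I[1,1]^3, I[1,4], I[3,3], I[3,4].
μ_θ-semistable layers: μ^(1)=3; μ^(2)=5/2; μ^(3)=-1; μ^(4)=-3

((0, 0, 1, 0); (0, 0, 2, 2); (0, 1, 0, 0); (4, 0, 0, 0))


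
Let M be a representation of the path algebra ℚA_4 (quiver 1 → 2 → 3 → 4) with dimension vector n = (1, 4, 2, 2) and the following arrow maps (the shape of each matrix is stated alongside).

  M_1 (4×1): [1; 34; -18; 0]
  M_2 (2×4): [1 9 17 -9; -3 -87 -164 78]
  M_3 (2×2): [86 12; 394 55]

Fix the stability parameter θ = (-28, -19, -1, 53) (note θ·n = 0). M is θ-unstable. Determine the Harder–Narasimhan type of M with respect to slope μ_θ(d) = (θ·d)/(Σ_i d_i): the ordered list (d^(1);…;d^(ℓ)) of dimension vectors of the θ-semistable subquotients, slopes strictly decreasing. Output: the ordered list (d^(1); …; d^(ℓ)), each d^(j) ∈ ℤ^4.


Interval decomposition of M: I[1,4], I[2,2]^2, I[2,4].
HN type (ℓ=4): μ^(1)=53; μ^(2)=-1; μ^(3)=-19; μ^(4)=-28

((0, 0, 0, 2); (0, 0, 2, 0); (0, 4, 0, 0); (1, 0, 0, 0))


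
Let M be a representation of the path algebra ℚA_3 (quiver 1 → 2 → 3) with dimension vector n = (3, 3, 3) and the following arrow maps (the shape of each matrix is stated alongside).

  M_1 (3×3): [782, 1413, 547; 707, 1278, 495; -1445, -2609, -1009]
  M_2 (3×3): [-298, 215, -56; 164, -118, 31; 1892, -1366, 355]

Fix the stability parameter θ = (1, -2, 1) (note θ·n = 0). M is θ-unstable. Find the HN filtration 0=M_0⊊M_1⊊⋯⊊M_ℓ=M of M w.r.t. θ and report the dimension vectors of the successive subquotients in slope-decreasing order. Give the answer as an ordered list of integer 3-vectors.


Barcode: M ≅ I[1,2], I[1,3]^2, I[3,3]. HN layers by μ_θ (2 steps, strictly decreasing):
  μ^(1)=1; μ^(2)=-1/2

((0, 0, 3); (3, 3, 0))


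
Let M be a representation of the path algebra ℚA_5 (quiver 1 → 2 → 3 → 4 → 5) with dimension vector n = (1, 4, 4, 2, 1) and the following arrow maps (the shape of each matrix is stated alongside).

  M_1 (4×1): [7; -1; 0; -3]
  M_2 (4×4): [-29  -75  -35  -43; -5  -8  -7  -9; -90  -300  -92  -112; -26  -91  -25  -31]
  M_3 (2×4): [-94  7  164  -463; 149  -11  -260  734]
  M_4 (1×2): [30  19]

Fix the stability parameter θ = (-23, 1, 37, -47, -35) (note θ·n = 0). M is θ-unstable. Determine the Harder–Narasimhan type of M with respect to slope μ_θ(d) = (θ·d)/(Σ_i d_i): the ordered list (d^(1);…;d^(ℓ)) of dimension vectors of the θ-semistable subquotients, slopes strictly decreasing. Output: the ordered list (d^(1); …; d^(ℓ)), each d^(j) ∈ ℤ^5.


Via rank(M_{q-1}∘⋯∘M_p): M ≅ I[1,5], I[2,2], I[2,3], I[2,4], I[3,3].
μ_θ-semistable layers: μ^(1)=37; μ^(2)=1; μ^(3)=-3; μ^(4)=-11; μ^(5)=-23

((0, 0, 2, 0, 0); (0, 2, 0, 0, 0); (0, 1, 1, 1, 0); (0, 1, 1, 1, 1); (1, 0, 0, 0, 0))


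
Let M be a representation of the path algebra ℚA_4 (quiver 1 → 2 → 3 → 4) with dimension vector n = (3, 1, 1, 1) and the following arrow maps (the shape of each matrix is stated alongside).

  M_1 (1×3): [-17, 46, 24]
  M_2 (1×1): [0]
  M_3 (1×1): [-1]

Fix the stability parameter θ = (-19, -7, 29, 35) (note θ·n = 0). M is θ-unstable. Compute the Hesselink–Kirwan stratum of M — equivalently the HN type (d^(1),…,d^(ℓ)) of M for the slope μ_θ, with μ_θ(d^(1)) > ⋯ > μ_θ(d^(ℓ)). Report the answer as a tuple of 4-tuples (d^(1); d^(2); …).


Barcode: M ≅ I[1,1]^2, I[1,2], I[3,4]. HN layers by μ_θ (4 steps, strictly decreasing):
  μ^(1)=35; μ^(2)=29; μ^(3)=-7; μ^(4)=-19

((0, 0, 0, 1); (0, 0, 1, 0); (0, 1, 0, 0); (3, 0, 0, 0))


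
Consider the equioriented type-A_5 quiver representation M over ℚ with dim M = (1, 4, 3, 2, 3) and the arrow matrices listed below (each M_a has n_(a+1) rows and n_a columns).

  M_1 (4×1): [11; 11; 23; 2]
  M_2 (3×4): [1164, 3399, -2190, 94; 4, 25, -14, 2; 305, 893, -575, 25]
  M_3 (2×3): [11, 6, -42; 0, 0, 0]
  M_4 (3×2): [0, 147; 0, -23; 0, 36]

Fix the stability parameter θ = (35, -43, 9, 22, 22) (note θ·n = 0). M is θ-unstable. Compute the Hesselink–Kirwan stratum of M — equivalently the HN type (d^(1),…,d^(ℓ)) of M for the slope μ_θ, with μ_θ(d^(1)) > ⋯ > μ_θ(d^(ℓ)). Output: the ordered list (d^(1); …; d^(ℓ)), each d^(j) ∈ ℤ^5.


Barcode: M ≅ I[1,4], I[2,2], I[2,3]^2, I[4,5], I[5,5]^2. HN layers by μ_θ (4 steps, strictly decreasing):
  μ^(1)=22; μ^(2)=9; μ^(3)=-4; μ^(4)=-43

((0, 0, 0, 2, 3); (0, 0, 3, 0, 0); (1, 1, 0, 0, 0); (0, 3, 0, 0, 0))


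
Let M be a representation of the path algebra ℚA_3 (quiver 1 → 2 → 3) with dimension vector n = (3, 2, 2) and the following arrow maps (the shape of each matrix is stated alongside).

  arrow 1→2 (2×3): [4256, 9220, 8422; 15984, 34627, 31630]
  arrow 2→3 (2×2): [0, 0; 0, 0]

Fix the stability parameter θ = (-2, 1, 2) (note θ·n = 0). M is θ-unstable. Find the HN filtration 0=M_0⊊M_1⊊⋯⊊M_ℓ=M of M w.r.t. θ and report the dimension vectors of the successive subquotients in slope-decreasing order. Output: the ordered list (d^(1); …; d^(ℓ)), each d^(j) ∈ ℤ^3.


Interval decomposition of M: I[1,1], I[1,2]^2, I[3,3]^2.
HN type (ℓ=3): μ^(1)=2; μ^(2)=1; μ^(3)=-2

((0, 0, 2); (0, 2, 0); (3, 0, 0))


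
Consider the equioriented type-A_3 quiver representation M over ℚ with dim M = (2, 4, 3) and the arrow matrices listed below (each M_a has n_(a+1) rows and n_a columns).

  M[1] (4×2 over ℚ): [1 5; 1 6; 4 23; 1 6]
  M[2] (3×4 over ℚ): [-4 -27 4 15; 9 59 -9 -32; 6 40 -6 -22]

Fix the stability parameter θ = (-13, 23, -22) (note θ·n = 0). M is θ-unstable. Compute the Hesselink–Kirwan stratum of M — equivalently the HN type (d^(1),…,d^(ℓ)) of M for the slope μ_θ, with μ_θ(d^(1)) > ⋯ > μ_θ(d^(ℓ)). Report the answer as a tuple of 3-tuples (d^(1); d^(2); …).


Via rank(M_{q-1}∘⋯∘M_p): M ≅ I[1,2]^2, I[2,3]^2, I[3,3].
μ_θ-semistable layers: μ^(1)=23; μ^(2)=1/2; μ^(3)=-13; μ^(4)=-22

((0, 2, 0); (0, 2, 2); (2, 0, 0); (0, 0, 1))


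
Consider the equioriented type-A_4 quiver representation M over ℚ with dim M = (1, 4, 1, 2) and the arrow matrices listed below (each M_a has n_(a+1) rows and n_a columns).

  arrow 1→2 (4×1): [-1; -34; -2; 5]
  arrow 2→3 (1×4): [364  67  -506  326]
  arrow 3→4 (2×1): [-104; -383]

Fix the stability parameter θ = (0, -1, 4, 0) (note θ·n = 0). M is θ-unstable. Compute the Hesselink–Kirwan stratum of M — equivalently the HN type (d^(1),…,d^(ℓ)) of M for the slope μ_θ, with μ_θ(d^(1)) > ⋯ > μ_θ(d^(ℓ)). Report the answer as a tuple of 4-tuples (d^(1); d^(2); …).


Barcode: M ≅ I[1,2], I[2,2]^2, I[2,4], I[4,4]. HN layers by μ_θ (4 steps, strictly decreasing):
  μ^(1)=2; μ^(2)=0; μ^(3)=-1/2; μ^(4)=-1

((0, 0, 1, 1); (0, 0, 0, 1); (1, 1, 0, 0); (0, 3, 0, 0))


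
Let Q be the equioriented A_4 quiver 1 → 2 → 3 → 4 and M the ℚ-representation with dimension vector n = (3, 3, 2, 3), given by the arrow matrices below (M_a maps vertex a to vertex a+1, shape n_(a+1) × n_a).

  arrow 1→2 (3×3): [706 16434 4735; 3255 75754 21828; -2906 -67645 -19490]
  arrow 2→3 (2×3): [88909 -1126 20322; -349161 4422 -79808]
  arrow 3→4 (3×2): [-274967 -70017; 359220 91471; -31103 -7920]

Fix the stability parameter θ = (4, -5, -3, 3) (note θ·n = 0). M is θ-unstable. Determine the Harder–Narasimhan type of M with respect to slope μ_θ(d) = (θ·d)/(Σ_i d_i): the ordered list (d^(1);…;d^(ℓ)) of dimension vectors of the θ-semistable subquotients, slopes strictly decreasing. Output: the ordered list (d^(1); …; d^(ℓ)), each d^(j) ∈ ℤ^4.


Via rank(M_{q-1}∘⋯∘M_p): M ≅ I[1,2], I[1,4]^2, I[4,4].
μ_θ-semistable layers: μ^(1)=3; μ^(2)=-1/2; μ^(3)=-4/3

((0, 0, 0, 3); (1, 1, 0, 0); (2, 2, 2, 0))


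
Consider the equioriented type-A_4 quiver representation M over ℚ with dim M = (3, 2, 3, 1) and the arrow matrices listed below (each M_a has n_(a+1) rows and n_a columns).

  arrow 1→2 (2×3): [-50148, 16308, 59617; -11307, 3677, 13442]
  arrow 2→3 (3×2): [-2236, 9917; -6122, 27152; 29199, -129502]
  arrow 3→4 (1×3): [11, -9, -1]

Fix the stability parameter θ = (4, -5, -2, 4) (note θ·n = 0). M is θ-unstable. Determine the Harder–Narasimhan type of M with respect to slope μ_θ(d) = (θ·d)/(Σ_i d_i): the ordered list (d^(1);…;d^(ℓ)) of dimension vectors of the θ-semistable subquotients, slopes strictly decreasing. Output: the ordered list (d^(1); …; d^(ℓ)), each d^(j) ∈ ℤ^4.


Via rank(M_{q-1}∘⋯∘M_p): M ≅ I[1,1], I[1,3], I[1,4], I[3,3].
μ_θ-semistable layers: μ^(1)=4; μ^(2)=-1; μ^(3)=-2

((1, 0, 0, 1); (2, 2, 2, 0); (0, 0, 1, 0))


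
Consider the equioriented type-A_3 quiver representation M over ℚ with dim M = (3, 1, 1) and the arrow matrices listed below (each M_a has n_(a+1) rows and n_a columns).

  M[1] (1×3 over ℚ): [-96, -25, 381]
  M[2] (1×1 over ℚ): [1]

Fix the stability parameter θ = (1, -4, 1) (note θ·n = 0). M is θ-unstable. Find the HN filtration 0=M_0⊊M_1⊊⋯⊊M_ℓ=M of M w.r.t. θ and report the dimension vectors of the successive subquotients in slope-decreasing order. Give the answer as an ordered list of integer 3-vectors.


Via rank(M_{q-1}∘⋯∘M_p): M ≅ I[1,1]^2, I[1,3].
μ_θ-semistable layers: μ^(1)=1; μ^(2)=-3/2

((2, 0, 1); (1, 1, 0))


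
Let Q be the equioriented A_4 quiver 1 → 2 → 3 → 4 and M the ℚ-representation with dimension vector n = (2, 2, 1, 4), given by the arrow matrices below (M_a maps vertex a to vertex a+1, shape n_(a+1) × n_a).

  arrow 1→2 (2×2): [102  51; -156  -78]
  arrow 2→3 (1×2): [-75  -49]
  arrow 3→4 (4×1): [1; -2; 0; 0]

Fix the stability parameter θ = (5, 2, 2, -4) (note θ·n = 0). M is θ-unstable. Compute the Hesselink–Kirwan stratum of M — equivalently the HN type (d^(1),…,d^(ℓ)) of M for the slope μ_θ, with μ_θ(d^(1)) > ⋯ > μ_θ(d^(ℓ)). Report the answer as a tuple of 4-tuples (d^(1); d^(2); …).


Via rank(M_{q-1}∘⋯∘M_p): M ≅ I[1,1], I[1,4], I[2,2], I[4,4]^3.
μ_θ-semistable layers: μ^(1)=5; μ^(2)=2; μ^(3)=5/4; μ^(4)=-4

((1, 0, 0, 0); (0, 1, 0, 0); (1, 1, 1, 1); (0, 0, 0, 3))


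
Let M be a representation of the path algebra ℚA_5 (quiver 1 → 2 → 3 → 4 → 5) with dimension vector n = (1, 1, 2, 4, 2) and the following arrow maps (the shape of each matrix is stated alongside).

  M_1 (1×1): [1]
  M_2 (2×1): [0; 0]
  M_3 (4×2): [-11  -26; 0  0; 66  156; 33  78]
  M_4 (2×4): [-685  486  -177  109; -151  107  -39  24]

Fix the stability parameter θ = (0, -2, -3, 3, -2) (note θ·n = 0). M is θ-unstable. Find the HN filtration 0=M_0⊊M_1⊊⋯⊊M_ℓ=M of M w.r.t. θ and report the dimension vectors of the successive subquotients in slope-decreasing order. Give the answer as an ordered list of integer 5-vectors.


Via rank(M_{q-1}∘⋯∘M_p): M ≅ I[1,2], I[3,3], I[3,5], I[4,4]^2, I[4,5].
μ_θ-semistable layers: μ^(1)=3; μ^(2)=1/2; μ^(3)=-1; μ^(4)=-3

((0, 0, 0, 2, 0); (0, 0, 0, 2, 2); (1, 1, 0, 0, 0); (0, 0, 2, 0, 0))


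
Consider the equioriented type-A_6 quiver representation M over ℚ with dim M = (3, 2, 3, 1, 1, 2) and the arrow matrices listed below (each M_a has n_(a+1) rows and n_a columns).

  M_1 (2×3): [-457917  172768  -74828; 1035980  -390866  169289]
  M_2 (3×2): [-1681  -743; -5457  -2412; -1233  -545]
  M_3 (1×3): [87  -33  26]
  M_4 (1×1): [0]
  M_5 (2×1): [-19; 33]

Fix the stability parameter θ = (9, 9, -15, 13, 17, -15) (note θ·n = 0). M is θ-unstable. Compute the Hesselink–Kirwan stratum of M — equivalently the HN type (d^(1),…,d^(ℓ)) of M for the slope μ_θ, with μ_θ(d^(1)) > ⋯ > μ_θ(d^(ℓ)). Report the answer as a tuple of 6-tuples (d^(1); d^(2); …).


Barcode: M ≅ I[1,1], I[1,3], I[1,4], I[3,3], I[5,6], I[6,6]. HN layers by μ_θ (4 steps, strictly decreasing):
  μ^(1)=13; μ^(2)=9; μ^(3)=1; μ^(4)=-15

((0, 0, 0, 1, 0, 0); (1, 0, 0, 0, 0, 0); (2, 2, 2, 0, 1, 1); (0, 0, 1, 0, 0, 1))


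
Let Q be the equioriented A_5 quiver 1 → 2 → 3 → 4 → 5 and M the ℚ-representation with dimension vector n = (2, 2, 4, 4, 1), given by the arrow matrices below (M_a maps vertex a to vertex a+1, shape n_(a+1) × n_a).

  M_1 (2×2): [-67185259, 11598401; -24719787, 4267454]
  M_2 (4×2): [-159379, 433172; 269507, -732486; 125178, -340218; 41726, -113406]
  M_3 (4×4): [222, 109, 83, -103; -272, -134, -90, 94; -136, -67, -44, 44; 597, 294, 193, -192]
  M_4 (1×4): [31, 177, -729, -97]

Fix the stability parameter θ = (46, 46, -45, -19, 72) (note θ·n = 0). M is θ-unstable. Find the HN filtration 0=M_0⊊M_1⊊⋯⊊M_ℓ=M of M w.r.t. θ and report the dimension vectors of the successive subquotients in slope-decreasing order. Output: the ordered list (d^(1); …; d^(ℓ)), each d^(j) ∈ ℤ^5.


Barcode: M ≅ I[1,3], I[1,5], I[3,4]^2, I[4,4]. HN layers by μ_θ (5 steps, strictly decreasing):
  μ^(1)=72; μ^(2)=47/3; μ^(3)=7; μ^(4)=-19; μ^(5)=-45

((0, 0, 0, 0, 1); (1, 1, 1, 0, 0); (1, 1, 1, 1, 0); (0, 0, 0, 3, 0); (0, 0, 2, 0, 0))


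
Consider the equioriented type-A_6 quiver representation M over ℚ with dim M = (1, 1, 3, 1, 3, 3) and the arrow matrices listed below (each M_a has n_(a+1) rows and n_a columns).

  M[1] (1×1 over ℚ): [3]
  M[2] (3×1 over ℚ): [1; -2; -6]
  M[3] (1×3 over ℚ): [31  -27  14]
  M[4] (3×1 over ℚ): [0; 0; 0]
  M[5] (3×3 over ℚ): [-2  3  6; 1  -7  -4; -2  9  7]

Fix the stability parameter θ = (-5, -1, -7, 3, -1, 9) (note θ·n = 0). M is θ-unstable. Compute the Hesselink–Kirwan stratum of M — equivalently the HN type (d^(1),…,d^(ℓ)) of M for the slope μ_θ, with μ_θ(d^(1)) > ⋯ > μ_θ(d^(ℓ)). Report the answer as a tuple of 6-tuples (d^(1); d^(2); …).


Interval decomposition of M: I[1,4], I[3,3]^2, I[5,6]^3.
HN type (ℓ=6): μ^(1)=9; μ^(2)=3; μ^(3)=-1; μ^(4)=-4; μ^(5)=-5; μ^(6)=-7

((0, 0, 0, 0, 0, 3); (0, 0, 0, 1, 0, 0); (0, 0, 0, 0, 3, 0); (0, 1, 1, 0, 0, 0); (1, 0, 0, 0, 0, 0); (0, 0, 2, 0, 0, 0))


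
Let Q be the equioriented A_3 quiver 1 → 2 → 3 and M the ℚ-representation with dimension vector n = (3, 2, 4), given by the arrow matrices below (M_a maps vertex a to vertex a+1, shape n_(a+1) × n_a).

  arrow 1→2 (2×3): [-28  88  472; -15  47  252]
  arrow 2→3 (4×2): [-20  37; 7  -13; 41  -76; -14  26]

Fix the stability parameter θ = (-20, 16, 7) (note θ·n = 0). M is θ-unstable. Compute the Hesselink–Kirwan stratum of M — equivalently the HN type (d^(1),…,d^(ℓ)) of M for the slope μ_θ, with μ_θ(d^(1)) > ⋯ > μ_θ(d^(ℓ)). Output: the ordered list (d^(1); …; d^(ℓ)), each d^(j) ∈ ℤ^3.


Via rank(M_{q-1}∘⋯∘M_p): M ≅ I[1,1], I[1,3]^2, I[3,3]^2.
μ_θ-semistable layers: μ^(1)=23/2; μ^(2)=7; μ^(3)=-20

((0, 2, 2); (0, 0, 2); (3, 0, 0))


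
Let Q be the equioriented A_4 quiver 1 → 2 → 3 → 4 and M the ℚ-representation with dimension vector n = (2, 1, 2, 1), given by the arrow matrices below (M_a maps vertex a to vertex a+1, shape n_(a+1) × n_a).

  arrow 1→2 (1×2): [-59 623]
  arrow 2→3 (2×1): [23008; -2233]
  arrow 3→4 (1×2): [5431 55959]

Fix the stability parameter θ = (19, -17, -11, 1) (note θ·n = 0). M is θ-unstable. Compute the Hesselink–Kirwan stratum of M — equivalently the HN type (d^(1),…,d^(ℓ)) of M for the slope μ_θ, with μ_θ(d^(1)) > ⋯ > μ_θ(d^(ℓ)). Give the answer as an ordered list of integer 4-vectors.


Interval decomposition of M: I[1,1], I[1,4], I[3,3].
HN type (ℓ=4): μ^(1)=19; μ^(2)=1; μ^(3)=-3; μ^(4)=-11

((1, 0, 0, 0); (0, 0, 0, 1); (1, 1, 1, 0); (0, 0, 1, 0))


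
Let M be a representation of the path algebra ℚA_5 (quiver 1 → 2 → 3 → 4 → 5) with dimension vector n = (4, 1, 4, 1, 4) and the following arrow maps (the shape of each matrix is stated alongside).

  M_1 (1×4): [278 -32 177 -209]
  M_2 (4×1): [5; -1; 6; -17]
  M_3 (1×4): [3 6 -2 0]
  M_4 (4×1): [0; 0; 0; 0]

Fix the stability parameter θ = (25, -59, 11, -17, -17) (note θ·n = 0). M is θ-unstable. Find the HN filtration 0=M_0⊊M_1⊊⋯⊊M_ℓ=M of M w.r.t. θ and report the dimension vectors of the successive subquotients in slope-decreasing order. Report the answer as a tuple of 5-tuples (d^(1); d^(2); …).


Barcode: M ≅ I[1,1]^3, I[1,4], I[3,3]^3, I[5,5]^4. HN layers by μ_θ (4 steps, strictly decreasing):
  μ^(1)=25; μ^(2)=11; μ^(3)=-3; μ^(4)=-17

((3, 0, 0, 0, 0); (0, 0, 3, 0, 0); (0, 0, 1, 1, 0); (1, 1, 0, 0, 4))


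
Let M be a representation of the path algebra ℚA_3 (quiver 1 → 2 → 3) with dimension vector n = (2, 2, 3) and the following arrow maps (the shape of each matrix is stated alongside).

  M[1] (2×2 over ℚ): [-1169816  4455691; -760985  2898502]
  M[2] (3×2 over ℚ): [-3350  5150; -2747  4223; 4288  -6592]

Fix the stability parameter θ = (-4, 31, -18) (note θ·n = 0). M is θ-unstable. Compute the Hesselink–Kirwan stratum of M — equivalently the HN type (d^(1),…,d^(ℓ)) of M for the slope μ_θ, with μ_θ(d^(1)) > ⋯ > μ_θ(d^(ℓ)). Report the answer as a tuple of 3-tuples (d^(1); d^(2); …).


Via rank(M_{q-1}∘⋯∘M_p): M ≅ I[1,2], I[1,3], I[3,3]^2.
μ_θ-semistable layers: μ^(1)=31; μ^(2)=13/2; μ^(3)=-4; μ^(4)=-18

((0, 1, 0); (0, 1, 1); (2, 0, 0); (0, 0, 2))


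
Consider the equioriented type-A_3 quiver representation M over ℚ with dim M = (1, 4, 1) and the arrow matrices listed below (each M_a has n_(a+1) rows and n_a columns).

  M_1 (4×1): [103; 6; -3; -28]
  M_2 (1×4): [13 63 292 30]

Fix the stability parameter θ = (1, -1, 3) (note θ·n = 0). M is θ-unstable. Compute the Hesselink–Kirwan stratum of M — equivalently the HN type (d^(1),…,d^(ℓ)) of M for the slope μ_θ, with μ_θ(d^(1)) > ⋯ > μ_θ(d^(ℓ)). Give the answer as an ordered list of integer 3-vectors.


Barcode: M ≅ I[1,3], I[2,2]^3. HN layers by μ_θ (3 steps, strictly decreasing):
  μ^(1)=3; μ^(2)=0; μ^(3)=-1

((0, 0, 1); (1, 1, 0); (0, 3, 0))


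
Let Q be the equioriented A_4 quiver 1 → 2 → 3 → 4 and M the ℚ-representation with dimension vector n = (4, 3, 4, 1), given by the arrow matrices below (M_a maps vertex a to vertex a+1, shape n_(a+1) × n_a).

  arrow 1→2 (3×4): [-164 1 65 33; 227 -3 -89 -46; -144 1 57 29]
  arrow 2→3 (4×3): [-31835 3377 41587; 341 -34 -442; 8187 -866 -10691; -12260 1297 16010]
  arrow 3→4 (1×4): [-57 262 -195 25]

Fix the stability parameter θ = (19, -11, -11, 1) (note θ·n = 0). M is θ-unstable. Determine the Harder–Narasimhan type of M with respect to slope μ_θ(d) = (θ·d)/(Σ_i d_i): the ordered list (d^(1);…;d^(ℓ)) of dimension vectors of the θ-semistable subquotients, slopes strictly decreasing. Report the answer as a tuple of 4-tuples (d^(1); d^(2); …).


Via rank(M_{q-1}∘⋯∘M_p): M ≅ I[1,1]^2, I[1,3], I[1,4], I[2,3], I[3,3].
μ_θ-semistable layers: μ^(1)=19; μ^(2)=1; μ^(3)=-1; μ^(4)=-11

((2, 0, 0, 0); (0, 0, 0, 1); (2, 2, 2, 0); (0, 1, 2, 0))
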